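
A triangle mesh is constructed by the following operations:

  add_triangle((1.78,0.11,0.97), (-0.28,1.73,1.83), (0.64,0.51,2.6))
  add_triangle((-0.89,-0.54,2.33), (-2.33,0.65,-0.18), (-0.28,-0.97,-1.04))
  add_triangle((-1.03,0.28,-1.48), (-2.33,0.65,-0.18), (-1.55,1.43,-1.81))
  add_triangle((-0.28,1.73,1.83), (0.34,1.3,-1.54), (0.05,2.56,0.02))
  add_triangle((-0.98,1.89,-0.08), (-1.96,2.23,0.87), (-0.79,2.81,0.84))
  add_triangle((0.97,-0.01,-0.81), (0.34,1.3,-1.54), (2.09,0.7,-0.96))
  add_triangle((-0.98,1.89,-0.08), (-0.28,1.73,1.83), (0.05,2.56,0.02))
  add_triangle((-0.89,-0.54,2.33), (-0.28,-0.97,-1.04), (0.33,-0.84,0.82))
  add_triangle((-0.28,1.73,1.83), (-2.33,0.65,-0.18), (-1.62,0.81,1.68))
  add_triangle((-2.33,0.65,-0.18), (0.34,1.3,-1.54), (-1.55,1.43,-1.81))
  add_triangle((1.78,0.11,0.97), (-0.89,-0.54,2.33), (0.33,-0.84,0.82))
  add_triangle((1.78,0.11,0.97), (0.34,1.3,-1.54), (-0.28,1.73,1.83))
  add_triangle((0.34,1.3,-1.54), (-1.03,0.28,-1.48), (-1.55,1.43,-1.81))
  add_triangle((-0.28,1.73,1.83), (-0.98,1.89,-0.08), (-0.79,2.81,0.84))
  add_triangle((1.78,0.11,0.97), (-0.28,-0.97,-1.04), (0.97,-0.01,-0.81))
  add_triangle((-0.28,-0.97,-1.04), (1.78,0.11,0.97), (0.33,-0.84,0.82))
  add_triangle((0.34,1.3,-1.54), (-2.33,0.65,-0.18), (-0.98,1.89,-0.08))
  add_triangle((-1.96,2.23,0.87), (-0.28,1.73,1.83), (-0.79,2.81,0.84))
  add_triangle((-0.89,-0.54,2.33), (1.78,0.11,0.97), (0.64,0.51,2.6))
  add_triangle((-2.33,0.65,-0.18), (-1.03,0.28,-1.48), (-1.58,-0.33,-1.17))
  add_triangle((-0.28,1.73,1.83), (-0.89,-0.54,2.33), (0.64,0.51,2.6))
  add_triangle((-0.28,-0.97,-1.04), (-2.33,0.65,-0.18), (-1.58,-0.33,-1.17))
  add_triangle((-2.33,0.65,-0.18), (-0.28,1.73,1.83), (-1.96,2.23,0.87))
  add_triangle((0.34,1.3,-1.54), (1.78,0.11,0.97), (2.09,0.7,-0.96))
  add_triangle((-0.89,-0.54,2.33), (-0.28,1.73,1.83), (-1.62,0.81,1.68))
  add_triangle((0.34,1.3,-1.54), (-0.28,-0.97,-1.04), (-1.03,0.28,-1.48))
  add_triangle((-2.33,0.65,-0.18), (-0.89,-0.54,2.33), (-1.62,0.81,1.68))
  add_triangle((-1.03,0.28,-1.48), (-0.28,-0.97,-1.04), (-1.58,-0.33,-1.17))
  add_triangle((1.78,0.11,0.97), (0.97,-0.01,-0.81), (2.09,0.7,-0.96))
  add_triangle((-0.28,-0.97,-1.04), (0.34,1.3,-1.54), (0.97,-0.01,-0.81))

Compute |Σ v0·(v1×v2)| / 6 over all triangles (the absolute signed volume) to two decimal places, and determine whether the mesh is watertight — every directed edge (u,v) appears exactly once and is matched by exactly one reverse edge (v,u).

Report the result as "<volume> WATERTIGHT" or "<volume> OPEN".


Per-triangle v0·(v1×v2)/6:
  t1: +0.8903
  t2: +1.2881
  t3: +0.5473
  t4: +0.0363
  t5: +0.4454
  t6: +0.3120
  t7: +0.8008
  t8: +0.4734
  t9: +0.9005
  t10: +0.3088
  t11: +0.6264
  t12: +1.6466
  t13: +0.4510
  t14: -0.2135
  t15: +0.3599
  t16: +0.4074
  t17: +0.9810
  t18: +0.8393
  t19: +0.7168
  t20: +0.4162
  t21: +1.1851
  t22: +0.1217
  t23: +0.5551
  t24: +0.5042
  t25: +1.0135
  t26: +0.5167
  t27: +0.8861
  t28: +0.2807
  t29: +0.2702
  t30: +0.4660
Σ = +18.0335 → |volume| = 18.03

Directed edges: 90 total; 6 unmatched, e.g. (0.34,1.3,-1.54)→(0.05,2.56,0.02) → open.

18.03 OPEN


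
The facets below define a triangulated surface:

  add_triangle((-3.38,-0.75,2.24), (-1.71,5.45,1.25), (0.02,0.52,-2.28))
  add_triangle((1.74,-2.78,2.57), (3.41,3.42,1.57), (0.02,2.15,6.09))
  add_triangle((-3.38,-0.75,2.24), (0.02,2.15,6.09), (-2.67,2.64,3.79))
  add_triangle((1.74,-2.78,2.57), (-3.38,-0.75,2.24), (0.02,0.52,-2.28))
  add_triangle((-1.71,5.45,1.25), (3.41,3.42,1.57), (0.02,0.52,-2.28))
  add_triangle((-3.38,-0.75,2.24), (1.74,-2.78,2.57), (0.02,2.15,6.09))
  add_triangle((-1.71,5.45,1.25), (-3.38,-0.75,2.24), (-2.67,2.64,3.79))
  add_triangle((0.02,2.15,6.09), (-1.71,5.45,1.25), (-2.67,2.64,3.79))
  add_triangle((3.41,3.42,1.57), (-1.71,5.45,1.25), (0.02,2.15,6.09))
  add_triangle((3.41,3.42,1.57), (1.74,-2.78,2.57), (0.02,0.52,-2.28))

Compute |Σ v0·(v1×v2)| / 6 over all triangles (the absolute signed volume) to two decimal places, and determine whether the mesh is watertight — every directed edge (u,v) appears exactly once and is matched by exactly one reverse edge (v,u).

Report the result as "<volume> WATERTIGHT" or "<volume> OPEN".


Per-triangle v0·(v1×v2)/6:
  t1: +7.4777
  t2: +17.7796
  t3: +8.6716
  t4: +2.9616
  t5: +9.9008
  t6: +15.3856
  t7: +6.4227
  t8: +11.3719
  t9: +22.2955
  t10: +5.3847
Σ = +107.6517 → |volume| = 107.65

Directed edges: 30 total, each appears once with its reverse present → watertight.

107.65 WATERTIGHT


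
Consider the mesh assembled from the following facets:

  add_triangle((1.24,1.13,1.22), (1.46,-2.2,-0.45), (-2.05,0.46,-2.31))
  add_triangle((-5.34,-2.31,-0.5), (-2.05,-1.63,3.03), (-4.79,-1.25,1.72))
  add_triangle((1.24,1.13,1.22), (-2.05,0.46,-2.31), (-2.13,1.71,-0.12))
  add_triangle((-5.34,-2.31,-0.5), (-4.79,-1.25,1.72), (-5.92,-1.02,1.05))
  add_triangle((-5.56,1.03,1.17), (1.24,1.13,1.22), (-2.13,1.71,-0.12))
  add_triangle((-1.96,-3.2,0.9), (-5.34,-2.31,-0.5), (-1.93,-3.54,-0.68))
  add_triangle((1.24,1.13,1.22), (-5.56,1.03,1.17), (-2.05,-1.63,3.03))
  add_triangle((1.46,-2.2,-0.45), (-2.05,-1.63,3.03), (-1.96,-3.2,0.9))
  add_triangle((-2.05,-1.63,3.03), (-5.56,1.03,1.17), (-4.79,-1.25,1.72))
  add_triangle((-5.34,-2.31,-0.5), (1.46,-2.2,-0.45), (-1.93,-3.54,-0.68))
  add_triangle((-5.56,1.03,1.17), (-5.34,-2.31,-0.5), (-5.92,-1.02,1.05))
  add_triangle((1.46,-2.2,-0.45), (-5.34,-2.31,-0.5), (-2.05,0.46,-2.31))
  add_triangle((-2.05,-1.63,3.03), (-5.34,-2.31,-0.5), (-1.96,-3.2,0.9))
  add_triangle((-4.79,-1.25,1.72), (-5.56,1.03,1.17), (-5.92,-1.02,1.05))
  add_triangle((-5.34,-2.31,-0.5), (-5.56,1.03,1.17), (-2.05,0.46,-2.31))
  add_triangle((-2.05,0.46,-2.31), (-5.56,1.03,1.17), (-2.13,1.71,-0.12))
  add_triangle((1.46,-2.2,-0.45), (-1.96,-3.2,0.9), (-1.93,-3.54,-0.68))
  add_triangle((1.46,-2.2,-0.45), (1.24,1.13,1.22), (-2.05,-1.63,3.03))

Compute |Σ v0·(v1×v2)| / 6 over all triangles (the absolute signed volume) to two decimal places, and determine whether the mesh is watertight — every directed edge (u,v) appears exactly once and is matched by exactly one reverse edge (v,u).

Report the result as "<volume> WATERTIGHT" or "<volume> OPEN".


Per-triangle v0·(v1×v2)/6:
  t1: +1.1215
  t2: +3.7917
  t3: +1.1717
  t4: +1.8001
  t5: +2.5211
  t6: +3.6538
  t7: +6.0323
  t8: +3.2511
  t9: +3.8208
  t10: +0.1543
  t11: +2.5864
  t12: +6.0410
  t13: +6.0281
  t14: +1.7843
  t15: +8.5020
  t16: +3.2994
  t17: +2.3732
  t18: +3.5896
Σ = +61.5223 → |volume| = 61.52

Directed edges: 54 total, each appears once with its reverse present → watertight.

61.52 WATERTIGHT


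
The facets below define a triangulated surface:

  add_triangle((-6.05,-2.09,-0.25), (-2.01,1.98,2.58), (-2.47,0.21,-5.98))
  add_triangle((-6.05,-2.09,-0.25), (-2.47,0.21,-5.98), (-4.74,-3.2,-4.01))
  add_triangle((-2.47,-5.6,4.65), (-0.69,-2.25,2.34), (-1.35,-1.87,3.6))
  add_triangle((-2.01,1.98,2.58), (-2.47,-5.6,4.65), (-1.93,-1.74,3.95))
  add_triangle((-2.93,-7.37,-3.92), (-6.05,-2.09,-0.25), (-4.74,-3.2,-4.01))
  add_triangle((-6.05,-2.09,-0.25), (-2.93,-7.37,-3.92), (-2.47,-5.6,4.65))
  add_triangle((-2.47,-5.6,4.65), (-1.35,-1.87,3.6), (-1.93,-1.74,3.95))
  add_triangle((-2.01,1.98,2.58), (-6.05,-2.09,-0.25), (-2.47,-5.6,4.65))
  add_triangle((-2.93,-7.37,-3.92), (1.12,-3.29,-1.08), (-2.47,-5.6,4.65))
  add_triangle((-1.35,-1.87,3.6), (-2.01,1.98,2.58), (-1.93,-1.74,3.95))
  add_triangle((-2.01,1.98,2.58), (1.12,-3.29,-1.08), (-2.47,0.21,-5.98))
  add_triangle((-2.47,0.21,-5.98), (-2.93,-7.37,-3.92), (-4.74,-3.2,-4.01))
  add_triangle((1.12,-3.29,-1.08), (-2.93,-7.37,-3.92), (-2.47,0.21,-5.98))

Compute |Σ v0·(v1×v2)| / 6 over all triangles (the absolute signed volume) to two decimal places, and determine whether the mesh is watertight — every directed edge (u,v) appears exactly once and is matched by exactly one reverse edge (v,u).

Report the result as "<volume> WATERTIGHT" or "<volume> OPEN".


Per-triangle v0·(v1×v2)/6:
  t1: +18.7059
  t2: +13.3503
  t3: +0.8090
  t4: +2.1584
  t5: +18.4662
  t6: +48.6473
  t7: +0.9933
  t8: +25.5608
  t9: +22.9516
  t10: +0.6989
  t11: -6.9695
  t12: +18.7094
  t13: +16.0664
Σ = +180.1480 → |volume| = 180.15

Directed edges: 39 total; 5 unmatched, e.g. (-2.47,-5.6,4.65)→(-0.69,-2.25,2.34) → open.

180.15 OPEN


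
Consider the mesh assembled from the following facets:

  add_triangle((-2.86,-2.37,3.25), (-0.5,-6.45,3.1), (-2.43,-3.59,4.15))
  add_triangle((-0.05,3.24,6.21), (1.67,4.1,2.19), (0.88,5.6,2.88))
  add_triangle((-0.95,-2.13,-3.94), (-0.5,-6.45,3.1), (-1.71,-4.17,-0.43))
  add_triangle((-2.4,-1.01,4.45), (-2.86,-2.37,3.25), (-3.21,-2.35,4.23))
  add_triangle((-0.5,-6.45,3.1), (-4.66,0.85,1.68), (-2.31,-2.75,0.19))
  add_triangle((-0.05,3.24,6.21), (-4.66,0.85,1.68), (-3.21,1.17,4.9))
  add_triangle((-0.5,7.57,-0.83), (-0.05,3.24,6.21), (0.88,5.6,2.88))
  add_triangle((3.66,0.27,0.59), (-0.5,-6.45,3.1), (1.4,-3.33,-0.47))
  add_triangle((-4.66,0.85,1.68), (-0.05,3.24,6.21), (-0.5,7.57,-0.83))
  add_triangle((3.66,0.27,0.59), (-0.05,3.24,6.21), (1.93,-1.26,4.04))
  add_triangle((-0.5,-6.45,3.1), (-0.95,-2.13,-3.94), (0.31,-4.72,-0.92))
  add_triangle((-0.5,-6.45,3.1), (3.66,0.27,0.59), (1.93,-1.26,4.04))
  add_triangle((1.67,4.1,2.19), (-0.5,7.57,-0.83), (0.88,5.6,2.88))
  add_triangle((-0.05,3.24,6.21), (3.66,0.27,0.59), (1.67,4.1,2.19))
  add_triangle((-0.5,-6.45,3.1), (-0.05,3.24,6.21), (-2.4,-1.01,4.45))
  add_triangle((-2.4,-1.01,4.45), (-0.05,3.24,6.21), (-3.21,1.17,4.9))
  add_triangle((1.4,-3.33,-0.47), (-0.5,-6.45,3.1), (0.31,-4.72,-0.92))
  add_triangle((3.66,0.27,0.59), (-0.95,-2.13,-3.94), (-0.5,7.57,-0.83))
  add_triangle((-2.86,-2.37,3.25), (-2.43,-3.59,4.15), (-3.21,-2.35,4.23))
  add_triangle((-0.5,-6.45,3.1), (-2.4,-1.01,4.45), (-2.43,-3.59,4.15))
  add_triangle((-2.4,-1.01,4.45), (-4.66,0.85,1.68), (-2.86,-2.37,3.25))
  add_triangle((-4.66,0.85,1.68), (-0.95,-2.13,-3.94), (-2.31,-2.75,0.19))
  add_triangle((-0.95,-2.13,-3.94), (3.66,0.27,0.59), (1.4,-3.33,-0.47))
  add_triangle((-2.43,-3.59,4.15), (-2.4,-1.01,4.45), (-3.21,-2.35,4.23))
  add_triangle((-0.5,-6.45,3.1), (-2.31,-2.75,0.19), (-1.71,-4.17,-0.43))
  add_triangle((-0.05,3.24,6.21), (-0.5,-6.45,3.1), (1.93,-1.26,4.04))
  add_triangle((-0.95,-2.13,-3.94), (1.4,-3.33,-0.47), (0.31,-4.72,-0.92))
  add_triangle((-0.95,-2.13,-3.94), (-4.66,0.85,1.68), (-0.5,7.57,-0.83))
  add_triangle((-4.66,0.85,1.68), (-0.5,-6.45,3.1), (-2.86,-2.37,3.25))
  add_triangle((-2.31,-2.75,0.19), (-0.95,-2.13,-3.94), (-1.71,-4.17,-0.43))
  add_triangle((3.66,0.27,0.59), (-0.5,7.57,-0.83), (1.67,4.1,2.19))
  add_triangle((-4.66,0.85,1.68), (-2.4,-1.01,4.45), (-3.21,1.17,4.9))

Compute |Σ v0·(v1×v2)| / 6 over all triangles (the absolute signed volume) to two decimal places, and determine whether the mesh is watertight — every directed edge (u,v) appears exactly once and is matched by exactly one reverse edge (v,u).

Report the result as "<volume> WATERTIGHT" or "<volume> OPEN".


284.68 WATERTIGHT

Per-triangle v0·(v1×v2)/6:
  t1: +2.0927
  t2: +4.3923
  t3: +5.3458
  t4: +0.0171
  t5: +10.4572
  t6: +6.5809
  t7: +9.6300
  t8: +9.3826
  t9: +38.5013
  t10: +12.6974
  t11: +6.2969
  t12: +11.8665
  t13: +4.3932
  t14: +11.2835
  t15: +18.1021
  t16: +7.5405
  t17: +4.1792
  t18: +18.5134
  t19: +0.6427
  t20: +3.1191
  t21: +5.5559
  t22: +9.3983
  t23: +7.0567
  t24: +1.6262
  t25: +3.7998
  t26: +18.0425
  t27: +3.1220
  t28: +26.6822
  t29: +4.7155
  t30: +3.0822
  t31: +10.7308
  t32: +5.8358
Σ = +284.6822 → |volume| = 284.68

Directed edges: 96 total, each appears once with its reverse present → watertight.


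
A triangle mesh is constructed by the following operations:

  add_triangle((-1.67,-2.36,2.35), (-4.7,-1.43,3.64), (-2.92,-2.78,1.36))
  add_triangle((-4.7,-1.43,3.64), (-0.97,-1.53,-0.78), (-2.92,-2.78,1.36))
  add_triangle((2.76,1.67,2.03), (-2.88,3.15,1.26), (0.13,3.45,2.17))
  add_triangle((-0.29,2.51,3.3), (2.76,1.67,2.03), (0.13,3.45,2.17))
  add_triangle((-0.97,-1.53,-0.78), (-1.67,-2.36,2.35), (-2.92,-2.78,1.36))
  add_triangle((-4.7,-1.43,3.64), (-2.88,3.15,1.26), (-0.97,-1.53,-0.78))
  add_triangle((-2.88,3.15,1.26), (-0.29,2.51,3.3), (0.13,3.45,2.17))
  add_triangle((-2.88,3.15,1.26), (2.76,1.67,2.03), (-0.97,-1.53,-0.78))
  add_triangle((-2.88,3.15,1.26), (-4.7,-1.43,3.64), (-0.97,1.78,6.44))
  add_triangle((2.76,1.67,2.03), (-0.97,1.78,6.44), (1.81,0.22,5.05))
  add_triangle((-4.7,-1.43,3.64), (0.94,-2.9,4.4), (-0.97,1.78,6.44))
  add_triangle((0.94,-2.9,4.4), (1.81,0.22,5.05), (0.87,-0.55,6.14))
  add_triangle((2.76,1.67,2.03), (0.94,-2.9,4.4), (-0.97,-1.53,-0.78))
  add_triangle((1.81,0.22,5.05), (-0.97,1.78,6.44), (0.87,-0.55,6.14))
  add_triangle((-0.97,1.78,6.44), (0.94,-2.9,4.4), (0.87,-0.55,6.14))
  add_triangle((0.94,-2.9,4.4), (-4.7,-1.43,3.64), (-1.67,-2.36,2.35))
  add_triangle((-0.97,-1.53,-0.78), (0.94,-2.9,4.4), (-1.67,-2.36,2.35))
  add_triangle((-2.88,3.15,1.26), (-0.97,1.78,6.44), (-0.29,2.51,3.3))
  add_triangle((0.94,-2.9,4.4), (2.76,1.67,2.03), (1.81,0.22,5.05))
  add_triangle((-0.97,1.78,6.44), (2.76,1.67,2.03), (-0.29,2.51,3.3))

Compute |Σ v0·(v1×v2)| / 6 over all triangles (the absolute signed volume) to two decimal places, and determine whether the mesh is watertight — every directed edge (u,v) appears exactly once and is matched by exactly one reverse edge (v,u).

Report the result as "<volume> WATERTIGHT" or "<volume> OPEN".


99.08 WATERTIGHT

Per-triangle v0·(v1×v2)/6:
  t1: +2.8733
  t2: +1.3969
  t3: -0.5705
  t4: +2.8860
  t5: +0.9257
  t6: +5.7681
  t7: +3.1274
  t8: -1.3158
  t9: +19.5193
  t10: +6.9287
  t11: +22.5331
  t12: +3.0243
  t13: +1.7151
  t14: +3.9349
  t15: +4.0639
  t16: +4.8019
  t17: +2.7780
  t18: +5.2365
  t19: +4.4407
  t20: +5.0115
Σ = +99.0792 → |volume| = 99.08

Directed edges: 60 total, each appears once with its reverse present → watertight.


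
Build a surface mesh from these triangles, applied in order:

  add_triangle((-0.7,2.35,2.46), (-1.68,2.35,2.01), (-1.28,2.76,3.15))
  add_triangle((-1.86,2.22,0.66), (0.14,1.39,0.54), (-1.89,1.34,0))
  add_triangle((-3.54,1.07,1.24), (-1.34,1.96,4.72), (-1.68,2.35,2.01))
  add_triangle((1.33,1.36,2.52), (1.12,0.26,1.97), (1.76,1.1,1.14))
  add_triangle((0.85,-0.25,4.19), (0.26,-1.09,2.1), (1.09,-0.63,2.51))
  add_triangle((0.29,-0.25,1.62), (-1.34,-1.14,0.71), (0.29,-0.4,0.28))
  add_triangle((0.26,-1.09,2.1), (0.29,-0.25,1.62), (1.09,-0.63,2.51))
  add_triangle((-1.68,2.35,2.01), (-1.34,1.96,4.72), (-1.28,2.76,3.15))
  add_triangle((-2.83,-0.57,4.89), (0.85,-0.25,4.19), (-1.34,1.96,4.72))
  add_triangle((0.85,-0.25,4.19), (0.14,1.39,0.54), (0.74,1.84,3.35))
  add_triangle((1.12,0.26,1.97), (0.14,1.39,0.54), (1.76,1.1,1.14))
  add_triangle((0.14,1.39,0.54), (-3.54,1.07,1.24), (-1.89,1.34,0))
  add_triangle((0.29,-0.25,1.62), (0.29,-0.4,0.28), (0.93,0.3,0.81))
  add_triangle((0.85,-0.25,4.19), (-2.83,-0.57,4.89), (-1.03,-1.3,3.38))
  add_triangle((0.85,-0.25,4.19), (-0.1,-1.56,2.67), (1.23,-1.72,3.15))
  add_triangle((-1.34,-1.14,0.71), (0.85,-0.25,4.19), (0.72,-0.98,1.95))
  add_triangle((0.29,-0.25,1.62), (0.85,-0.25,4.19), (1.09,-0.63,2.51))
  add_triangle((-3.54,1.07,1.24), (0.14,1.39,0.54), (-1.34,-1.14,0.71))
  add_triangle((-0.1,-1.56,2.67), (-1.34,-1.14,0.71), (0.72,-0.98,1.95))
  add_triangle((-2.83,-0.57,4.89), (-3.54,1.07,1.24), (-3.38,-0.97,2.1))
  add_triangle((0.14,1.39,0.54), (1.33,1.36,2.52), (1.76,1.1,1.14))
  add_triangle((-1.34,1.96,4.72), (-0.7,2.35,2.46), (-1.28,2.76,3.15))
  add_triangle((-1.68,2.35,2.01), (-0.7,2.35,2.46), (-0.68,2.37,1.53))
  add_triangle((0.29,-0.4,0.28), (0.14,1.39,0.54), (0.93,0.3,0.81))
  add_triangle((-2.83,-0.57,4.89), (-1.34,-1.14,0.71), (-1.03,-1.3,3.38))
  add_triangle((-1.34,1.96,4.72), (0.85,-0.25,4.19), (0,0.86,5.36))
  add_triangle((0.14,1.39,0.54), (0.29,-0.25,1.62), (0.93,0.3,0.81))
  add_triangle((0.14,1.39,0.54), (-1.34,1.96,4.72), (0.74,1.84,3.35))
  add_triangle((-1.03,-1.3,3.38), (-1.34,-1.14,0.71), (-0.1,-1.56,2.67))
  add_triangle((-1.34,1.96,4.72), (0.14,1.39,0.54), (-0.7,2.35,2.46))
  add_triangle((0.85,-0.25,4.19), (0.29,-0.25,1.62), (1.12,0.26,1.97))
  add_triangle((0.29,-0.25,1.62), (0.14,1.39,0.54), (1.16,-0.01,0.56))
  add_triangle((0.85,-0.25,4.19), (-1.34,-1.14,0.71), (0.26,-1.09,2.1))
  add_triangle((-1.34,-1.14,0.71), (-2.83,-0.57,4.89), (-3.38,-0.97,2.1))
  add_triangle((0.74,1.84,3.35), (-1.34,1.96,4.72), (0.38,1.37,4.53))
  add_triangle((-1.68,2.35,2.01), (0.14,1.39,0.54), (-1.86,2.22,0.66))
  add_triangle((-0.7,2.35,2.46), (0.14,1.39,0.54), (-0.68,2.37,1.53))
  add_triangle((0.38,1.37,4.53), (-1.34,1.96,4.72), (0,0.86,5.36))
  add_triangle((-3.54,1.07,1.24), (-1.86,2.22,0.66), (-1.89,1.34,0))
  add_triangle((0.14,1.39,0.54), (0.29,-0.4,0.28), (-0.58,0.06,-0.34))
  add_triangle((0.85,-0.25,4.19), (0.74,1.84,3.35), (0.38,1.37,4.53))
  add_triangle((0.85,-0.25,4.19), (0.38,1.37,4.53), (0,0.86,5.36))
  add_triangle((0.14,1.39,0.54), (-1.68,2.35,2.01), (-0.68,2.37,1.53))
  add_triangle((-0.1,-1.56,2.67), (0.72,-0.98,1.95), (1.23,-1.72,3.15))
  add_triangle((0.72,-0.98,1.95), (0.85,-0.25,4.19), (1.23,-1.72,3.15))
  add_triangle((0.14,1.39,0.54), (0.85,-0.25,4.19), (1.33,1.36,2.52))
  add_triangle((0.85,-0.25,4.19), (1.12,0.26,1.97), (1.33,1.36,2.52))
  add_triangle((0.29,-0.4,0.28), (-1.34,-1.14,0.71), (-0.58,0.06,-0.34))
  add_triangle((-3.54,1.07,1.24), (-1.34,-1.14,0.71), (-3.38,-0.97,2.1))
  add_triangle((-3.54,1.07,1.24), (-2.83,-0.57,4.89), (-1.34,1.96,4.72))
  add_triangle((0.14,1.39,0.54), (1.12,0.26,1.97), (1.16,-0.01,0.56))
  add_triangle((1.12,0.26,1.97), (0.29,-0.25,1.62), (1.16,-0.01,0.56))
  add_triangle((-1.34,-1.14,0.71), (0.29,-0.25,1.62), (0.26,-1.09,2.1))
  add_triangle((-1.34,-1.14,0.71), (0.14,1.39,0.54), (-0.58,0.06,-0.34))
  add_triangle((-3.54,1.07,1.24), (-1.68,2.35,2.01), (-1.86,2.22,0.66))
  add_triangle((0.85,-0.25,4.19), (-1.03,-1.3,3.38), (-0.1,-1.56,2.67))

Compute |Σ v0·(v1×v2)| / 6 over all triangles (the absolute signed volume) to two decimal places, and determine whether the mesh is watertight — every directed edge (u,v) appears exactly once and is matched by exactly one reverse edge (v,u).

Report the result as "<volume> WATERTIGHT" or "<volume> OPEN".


41.60 WATERTIGHT

Per-triangle v0·(v1×v2)/6:
  t1: +0.1808
  t2: +0.1563
  t3: +3.3158
  t4: +0.4071
  t5: +0.4470
  t6: +0.2081
  t7: -0.1401
  t8: +0.8073
  t9: +6.4294
  t10: -0.0166
  t11: -0.5335
  t12: -0.8266
  t13: +0.1031
  t14: +2.5981
  t15: +1.2646
  t16: -1.1437
  t17: -0.0752
  t18: -0.7403
  t19: +0.1628
  t20: +3.8109
  t21: +0.5640
  t22: +0.4013
  t23: +0.3696
  t24: -0.0377
  t25: +1.4840
  t26: +0.1908
  t27: +0.3073
  t28: +1.4472
  t29: +0.6859
  t30: +0.3080
  t31: +0.0670
  t32: -0.4207
  t33: +0.8725
  t34: +1.3160
  t35: +1.2683
  t36: +0.6194
  t37: +0.1970
  t38: +1.1782
  t39: +0.6514
  t40: -0.0313
  t41: +0.8370
  t42: +0.8015
  t43: +0.0371
  t44: -0.0531
  t45: -0.0093
  t46: +0.7811
  t47: +0.5439
  t48: +0.0399
  t49: +0.5523
  t50: +7.1515
  t51: +0.3598
  t52: +0.1455
  t53: -0.2711
  t54: +0.2596
  t55: +1.3812
  t56: +1.1860
Σ = +41.5964 → |volume| = 41.60

Directed edges: 168 total, each appears once with its reverse present → watertight.


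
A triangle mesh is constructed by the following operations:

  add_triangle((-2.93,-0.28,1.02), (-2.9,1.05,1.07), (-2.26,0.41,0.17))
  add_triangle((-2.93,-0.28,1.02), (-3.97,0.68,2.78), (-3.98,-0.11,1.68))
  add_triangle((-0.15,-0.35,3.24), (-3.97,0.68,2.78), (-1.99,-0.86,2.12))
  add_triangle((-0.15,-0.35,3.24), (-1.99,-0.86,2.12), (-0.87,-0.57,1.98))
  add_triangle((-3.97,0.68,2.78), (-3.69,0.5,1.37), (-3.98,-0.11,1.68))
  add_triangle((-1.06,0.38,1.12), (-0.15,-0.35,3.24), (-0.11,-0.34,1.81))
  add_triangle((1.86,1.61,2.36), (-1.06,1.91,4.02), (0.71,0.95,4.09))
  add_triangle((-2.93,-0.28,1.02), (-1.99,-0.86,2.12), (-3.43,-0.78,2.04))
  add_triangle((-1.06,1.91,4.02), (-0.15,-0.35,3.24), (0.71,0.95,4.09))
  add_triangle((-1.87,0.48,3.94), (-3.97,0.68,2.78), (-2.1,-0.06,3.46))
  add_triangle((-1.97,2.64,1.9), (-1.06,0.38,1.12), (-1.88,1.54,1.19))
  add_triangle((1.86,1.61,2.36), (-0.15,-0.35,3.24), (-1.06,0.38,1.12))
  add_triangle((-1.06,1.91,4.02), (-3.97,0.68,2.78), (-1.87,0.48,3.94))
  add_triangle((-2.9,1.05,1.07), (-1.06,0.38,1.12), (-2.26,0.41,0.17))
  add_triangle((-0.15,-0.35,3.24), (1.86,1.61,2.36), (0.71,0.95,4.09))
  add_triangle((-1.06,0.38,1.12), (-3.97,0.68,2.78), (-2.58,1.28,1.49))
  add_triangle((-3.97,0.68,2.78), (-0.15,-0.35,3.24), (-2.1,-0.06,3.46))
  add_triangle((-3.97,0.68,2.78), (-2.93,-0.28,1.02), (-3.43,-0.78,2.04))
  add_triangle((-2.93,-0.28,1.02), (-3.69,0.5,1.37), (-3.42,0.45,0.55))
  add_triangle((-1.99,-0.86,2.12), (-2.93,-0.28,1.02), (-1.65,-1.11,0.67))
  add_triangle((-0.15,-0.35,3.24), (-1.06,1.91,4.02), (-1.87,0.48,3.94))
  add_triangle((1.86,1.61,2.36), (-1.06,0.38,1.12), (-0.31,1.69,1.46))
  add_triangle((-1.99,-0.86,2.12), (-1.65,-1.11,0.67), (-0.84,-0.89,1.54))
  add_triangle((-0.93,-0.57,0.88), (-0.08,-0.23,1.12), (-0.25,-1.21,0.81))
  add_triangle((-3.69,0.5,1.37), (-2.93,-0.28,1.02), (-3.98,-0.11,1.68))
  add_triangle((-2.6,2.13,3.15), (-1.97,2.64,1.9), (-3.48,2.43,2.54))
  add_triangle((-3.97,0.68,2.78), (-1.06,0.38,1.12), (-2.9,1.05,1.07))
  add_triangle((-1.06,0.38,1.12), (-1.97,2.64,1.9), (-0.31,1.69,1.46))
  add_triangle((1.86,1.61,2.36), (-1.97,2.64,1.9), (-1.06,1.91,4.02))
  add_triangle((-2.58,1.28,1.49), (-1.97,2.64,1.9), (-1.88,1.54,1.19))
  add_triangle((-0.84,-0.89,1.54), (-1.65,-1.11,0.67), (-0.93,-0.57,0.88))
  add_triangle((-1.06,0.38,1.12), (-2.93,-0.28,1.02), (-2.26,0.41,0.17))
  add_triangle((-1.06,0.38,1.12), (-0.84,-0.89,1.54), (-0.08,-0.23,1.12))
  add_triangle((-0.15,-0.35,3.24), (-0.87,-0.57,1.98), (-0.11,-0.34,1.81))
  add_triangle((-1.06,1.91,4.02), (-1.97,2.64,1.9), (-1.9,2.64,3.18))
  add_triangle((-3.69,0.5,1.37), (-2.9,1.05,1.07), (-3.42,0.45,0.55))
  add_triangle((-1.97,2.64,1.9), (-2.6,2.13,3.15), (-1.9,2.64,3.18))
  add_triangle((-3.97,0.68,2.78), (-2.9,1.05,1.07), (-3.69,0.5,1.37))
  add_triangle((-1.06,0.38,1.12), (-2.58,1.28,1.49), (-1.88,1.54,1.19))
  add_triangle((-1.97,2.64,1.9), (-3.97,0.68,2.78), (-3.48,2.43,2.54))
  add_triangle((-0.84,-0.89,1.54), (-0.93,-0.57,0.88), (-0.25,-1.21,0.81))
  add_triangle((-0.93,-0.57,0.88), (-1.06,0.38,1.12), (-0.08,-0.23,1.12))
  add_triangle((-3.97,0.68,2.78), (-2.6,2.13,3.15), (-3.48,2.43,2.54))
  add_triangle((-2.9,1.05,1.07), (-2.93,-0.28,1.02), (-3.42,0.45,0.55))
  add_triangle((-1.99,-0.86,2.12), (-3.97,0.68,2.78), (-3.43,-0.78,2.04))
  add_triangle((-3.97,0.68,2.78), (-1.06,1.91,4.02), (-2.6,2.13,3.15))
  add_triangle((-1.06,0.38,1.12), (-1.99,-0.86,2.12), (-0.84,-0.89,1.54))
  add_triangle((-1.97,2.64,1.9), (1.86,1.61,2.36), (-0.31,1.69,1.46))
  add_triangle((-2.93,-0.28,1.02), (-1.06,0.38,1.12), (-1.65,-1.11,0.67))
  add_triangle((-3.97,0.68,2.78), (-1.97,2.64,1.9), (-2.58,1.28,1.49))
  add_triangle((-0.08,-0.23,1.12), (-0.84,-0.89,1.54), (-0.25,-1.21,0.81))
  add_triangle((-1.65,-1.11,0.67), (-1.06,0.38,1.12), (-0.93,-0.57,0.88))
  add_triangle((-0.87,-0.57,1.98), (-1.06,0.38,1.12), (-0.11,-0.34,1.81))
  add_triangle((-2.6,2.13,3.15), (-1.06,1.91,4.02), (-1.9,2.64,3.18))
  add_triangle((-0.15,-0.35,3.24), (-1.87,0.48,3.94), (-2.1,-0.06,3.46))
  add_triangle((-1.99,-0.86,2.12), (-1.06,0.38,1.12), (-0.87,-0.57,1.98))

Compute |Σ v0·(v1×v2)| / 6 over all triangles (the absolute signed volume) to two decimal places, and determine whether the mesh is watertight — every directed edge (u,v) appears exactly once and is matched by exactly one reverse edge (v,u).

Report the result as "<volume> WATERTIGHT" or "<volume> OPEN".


22.55 WATERTIGHT

Per-triangle v0·(v1×v2)/6:
  t1: +0.4182
  t2: +0.0322
  t3: +2.3103
  t4: +0.0986
  t5: +0.5392
  t6: -0.0857
  t7: +2.2375
  t8: -0.0385
  t9: +1.7953
  t10: +0.9407
  t11: -0.2443
  t12: -1.5480
  t13: +2.6621
  t14: -0.1451
  t15: +0.5744
  t16: -0.2510
  t17: -0.3760
  t18: +0.7463
  t19: +0.2991
  t20: +0.6325
  t21: +1.7090
  t22: -0.7510
  t23: +0.2751
  t24: -0.1550
  t25: +0.1113
  t26: +0.8341
  t27: +0.2644
  t28: -0.4375
  t29: +3.3703
  t30: +0.1245
  t31: -0.0632
  t32: -0.3745
  t33: +0.1881
  t34: +0.0557
  t35: +0.1242
  t36: +0.2909
  t37: +0.6190
  t38: +0.5283
  t39: -0.1392
  t40: -0.4745
  t41: +0.0887
  t42: -0.1700
  t43: +1.4981
  t44: -0.4381
  t45: +0.9449
  t46: +2.1333
  t47: +0.1777
  t48: +0.1744
  t49: -0.3717
  t50: +0.7711
  t51: +0.1216
  t52: -0.1405
  t53: -0.1928
  t54: +0.8881
  t55: +0.6627
  t56: -0.2922
Σ = +22.5534 → |volume| = 22.55

Directed edges: 168 total, each appears once with its reverse present → watertight.


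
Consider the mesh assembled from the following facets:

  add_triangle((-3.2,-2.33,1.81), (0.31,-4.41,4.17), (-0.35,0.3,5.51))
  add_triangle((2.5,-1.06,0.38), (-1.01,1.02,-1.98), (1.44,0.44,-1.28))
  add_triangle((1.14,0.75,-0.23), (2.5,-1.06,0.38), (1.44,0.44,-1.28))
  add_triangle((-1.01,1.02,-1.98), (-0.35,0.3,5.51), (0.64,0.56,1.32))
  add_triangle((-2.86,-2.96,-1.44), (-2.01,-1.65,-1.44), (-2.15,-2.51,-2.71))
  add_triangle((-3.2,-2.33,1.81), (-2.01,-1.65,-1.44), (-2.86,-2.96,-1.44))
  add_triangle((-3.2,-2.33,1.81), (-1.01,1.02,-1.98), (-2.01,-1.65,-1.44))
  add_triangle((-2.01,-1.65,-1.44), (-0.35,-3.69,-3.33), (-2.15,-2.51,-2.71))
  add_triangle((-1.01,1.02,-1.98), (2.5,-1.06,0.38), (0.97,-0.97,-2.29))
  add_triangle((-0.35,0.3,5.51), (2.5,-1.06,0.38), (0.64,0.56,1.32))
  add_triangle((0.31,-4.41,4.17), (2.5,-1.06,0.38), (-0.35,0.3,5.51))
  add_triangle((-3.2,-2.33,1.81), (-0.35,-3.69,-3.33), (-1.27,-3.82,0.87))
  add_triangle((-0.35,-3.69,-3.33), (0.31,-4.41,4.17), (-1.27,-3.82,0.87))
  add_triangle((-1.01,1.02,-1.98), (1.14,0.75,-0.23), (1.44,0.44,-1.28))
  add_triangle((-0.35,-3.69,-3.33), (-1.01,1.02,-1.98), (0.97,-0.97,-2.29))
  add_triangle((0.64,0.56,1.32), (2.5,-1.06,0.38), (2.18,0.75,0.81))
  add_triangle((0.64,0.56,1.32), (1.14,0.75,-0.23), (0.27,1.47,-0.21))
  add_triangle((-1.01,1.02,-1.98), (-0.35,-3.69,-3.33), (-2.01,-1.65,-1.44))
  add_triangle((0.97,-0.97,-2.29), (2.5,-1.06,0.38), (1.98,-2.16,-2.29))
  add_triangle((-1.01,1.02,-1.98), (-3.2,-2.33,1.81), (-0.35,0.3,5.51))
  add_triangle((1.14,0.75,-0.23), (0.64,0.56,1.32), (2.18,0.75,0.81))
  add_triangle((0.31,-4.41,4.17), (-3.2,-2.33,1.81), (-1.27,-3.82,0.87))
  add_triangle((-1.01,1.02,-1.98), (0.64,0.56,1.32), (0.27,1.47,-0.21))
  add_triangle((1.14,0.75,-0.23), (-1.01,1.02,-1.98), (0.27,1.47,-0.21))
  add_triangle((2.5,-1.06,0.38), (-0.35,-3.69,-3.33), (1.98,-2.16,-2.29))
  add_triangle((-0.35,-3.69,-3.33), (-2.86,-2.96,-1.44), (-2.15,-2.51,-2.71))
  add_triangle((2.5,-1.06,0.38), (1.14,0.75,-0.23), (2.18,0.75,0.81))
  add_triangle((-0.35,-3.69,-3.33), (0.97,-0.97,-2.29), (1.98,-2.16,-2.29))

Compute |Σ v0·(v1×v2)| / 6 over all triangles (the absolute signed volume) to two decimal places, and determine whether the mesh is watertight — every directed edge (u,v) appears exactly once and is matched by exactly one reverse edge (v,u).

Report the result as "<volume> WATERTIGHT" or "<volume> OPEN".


73.51 OPEN

Per-triangle v0·(v1×v2)/6:
  t1: +14.4192
  t2: +0.4299
  t3: +0.5937
  t4: +1.2588
  t5: +0.3919
  t6: +0.9020
  t7: +2.6663
  t8: -0.5648
  t9: +1.0262
  t10: +1.8499
  t11: +10.1781
  t12: +5.7256
  t13: +6.4831
  t14: +0.5272
  t15: +2.8573
  t16: +0.6872
  t17: +0.3599
  t18: +3.3396
  t19: +0.7379
  t20: +5.7282
  t21: +0.2214
  t22: +6.3349
  t23: +0.1693
  t24: +0.4864
  t25: +2.3409
  t26: +2.1534
  t27: +0.5273
  t28: +1.6783
Σ = +73.5092 → |volume| = 73.51

Directed edges: 84 total; 6 unmatched, e.g. (-2.86,-2.96,-1.44)→(-3.2,-2.33,1.81) → open.


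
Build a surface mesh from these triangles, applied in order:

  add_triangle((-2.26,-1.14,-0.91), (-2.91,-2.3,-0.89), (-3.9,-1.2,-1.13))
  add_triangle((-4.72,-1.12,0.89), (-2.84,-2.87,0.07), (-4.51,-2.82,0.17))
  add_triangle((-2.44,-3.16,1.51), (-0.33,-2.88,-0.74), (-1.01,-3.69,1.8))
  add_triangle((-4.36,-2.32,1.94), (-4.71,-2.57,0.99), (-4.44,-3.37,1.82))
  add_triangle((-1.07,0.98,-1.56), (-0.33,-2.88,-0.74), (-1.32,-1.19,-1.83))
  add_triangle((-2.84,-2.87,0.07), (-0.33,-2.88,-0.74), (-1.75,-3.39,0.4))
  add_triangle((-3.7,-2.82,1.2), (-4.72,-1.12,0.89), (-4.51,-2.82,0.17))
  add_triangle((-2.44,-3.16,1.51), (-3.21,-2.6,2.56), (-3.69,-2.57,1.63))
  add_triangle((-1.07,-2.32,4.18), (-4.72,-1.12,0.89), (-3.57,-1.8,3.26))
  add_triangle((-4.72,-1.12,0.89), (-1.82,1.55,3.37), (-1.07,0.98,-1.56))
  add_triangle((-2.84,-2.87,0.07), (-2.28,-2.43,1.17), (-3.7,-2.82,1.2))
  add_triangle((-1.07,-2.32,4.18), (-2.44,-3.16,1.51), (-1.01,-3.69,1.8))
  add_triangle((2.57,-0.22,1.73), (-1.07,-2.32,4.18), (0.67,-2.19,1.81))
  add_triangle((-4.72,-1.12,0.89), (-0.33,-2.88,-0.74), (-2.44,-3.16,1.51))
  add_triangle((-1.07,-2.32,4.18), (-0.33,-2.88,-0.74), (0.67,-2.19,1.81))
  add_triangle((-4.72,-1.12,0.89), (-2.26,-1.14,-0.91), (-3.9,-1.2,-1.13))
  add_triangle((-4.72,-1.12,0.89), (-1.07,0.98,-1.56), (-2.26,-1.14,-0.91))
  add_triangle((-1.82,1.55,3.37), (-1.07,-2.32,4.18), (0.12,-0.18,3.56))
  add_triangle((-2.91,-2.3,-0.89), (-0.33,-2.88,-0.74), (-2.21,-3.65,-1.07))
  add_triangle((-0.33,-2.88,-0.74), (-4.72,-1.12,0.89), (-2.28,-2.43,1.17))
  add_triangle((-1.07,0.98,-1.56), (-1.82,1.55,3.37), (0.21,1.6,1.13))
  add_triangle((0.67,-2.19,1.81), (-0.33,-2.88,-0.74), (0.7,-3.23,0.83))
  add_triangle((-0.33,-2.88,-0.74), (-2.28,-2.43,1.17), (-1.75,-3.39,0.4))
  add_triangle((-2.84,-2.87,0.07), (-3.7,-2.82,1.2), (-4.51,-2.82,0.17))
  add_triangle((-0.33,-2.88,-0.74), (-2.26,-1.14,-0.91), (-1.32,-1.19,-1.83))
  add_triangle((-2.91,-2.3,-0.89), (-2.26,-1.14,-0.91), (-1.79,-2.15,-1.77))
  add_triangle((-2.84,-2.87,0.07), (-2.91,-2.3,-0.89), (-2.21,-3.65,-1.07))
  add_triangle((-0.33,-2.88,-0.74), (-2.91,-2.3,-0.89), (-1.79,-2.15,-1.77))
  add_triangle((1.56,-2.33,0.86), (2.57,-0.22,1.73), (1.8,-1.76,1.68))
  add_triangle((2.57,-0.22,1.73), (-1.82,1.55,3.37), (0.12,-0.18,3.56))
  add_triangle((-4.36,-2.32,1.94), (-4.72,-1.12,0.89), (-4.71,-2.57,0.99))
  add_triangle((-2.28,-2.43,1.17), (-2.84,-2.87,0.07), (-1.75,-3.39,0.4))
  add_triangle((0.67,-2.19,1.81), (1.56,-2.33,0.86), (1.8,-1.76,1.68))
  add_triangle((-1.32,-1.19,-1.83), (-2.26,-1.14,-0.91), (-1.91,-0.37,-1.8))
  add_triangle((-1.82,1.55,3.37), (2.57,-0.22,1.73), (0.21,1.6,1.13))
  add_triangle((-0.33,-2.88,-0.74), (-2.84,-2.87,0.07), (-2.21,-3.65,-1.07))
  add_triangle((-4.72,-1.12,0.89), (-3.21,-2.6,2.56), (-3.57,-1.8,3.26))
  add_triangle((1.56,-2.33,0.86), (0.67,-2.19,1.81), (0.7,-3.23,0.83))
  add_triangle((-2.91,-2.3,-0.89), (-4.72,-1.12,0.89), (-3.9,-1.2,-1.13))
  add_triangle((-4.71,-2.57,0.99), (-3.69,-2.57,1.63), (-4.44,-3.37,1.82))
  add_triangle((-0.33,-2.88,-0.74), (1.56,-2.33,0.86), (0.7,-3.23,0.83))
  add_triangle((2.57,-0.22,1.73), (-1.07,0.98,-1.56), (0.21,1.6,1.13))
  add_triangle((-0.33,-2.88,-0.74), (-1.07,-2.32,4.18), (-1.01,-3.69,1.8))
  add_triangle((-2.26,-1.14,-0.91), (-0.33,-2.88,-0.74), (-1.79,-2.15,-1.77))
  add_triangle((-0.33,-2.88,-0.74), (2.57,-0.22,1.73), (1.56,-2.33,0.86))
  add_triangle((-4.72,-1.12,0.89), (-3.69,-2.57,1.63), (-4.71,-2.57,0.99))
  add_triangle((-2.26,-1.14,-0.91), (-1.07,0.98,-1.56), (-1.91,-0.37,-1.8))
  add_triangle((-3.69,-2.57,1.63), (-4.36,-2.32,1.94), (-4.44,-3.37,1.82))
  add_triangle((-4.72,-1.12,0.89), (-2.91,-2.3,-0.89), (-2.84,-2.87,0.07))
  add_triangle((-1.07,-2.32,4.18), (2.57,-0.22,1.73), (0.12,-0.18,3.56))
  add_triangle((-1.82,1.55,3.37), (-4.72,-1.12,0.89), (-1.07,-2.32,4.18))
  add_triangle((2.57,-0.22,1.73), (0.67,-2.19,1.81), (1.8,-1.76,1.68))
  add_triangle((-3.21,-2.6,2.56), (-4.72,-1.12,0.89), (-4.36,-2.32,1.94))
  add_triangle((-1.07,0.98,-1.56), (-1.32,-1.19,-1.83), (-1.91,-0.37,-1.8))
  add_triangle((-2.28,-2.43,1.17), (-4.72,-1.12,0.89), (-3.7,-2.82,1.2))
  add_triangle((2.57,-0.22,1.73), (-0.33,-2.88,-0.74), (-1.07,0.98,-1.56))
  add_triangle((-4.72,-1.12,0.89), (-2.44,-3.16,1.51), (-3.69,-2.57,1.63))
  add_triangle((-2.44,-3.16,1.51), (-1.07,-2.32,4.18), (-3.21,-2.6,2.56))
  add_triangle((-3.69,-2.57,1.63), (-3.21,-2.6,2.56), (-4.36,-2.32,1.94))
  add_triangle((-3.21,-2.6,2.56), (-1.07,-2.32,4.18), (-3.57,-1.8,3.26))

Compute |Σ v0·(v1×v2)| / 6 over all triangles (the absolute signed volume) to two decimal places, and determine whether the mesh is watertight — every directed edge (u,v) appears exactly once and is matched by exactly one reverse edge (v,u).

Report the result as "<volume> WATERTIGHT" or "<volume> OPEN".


74.10 WATERTIGHT

Per-triangle v0·(v1×v2)/6:
  t1: +0.2194
  t2: -0.5347
  t3: +2.0865
  t4: +0.8023
  t5: +0.1644
  t6: +1.0044
  t7: +1.7309
  t8: +0.9290
  t9: -1.2224
  t10: +5.6847
  t11: +0.5506
  t12: +2.9612
  t13: +3.0725
  t14: +3.9428
  t15: +3.0271
  t16: -0.5973
  t17: +2.1337
  t18: +3.6552
  t19: +0.0893
  t20: -2.8233
  t21: +1.9425
  t22: +0.4850
  t23: -0.0484
  t24: +0.8864
  t25: +1.2073
  t26: +0.4612
  t27: +0.9859
  t28: +1.3251
  t29: +0.5714
  t30: +2.4118
  t31: +1.1742
  t32: +0.8336
  t33: +0.5604
  t34: +0.4938
  t35: +2.5942
  t36: +0.8537
  t37: +2.2757
  t38: +0.6809
  t39: +2.0511
  t40: -0.2479
  t41: +0.7064
  t42: +0.9582
  t43: +0.2854
  t44: -0.7872
  t45: +0.2504
  t46: -0.9316
  t47: +0.3377
  t48: +0.0599
  t49: +1.8961
  t50: +3.2377
  t51: +11.1219
  t52: +0.5070
  t53: +0.3600
  t54: +0.3855
  t55: +0.3842
  t56: +1.2431
  t57: +0.4974
  t58: +2.4456
  t59: +0.5065
  t60: +2.2638
Σ = +74.1023 → |volume| = 74.10

Directed edges: 180 total, each appears once with its reverse present → watertight.


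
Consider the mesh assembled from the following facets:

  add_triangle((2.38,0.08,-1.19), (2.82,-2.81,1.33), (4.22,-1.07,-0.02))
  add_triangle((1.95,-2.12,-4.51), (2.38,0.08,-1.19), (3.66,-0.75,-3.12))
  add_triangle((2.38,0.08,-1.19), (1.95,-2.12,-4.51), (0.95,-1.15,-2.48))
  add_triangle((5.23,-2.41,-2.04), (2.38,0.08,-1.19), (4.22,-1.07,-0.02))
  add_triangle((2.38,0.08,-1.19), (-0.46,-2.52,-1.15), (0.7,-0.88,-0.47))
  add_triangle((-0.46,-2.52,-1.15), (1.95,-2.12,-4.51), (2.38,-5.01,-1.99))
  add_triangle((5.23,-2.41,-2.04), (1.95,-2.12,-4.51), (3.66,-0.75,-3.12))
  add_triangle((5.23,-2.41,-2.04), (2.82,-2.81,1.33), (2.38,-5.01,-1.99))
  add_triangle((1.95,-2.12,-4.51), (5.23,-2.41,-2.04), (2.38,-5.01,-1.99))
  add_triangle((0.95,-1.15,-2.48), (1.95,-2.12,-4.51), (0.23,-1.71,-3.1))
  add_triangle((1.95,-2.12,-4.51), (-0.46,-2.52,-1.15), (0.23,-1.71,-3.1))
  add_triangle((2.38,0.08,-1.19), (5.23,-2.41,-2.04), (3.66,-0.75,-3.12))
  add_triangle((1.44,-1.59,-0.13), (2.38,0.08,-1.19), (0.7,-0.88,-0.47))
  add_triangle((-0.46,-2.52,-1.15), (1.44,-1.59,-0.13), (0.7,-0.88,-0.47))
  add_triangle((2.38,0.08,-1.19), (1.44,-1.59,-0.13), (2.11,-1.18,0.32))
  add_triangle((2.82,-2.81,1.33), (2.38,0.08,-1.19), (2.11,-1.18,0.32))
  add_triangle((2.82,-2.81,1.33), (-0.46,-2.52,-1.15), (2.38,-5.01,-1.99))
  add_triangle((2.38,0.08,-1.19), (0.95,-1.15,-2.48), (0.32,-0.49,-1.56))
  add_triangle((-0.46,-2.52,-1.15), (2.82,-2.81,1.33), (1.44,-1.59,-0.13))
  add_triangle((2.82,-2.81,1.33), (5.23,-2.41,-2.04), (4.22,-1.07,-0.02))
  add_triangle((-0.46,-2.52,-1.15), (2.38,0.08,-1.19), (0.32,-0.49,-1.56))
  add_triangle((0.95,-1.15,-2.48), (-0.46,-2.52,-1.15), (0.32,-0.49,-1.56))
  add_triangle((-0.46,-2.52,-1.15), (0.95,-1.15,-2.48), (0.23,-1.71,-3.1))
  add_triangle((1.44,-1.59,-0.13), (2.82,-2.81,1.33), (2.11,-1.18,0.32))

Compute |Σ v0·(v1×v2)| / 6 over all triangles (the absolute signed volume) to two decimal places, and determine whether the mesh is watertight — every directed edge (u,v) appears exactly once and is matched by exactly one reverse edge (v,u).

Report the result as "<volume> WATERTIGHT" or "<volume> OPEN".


38.59 WATERTIGHT

Per-triangle v0·(v1×v2)/6:
  t1: -1.0910
  t2: +0.1058
  t3: +0.0809
  t4: +1.8673
  t5: -0.3754
  t6: +5.1926
  t7: +4.8627
  t8: +9.6867
  t9: +11.6591
  t10: +0.0364
  t11: +1.4702
  t12: +1.5223
  t13: -0.2894
  t14: -0.2650
  t15: -0.6009
  t16: +0.2247
  t17: +3.1999
  t18: +0.2581
  t19: -1.0647
  t20: +3.9935
  t21: -1.1167
  t22: +0.3148
  t23: -0.6849
  t24: -0.4001
Σ = +38.5870 → |volume| = 38.59

Directed edges: 72 total, each appears once with its reverse present → watertight.


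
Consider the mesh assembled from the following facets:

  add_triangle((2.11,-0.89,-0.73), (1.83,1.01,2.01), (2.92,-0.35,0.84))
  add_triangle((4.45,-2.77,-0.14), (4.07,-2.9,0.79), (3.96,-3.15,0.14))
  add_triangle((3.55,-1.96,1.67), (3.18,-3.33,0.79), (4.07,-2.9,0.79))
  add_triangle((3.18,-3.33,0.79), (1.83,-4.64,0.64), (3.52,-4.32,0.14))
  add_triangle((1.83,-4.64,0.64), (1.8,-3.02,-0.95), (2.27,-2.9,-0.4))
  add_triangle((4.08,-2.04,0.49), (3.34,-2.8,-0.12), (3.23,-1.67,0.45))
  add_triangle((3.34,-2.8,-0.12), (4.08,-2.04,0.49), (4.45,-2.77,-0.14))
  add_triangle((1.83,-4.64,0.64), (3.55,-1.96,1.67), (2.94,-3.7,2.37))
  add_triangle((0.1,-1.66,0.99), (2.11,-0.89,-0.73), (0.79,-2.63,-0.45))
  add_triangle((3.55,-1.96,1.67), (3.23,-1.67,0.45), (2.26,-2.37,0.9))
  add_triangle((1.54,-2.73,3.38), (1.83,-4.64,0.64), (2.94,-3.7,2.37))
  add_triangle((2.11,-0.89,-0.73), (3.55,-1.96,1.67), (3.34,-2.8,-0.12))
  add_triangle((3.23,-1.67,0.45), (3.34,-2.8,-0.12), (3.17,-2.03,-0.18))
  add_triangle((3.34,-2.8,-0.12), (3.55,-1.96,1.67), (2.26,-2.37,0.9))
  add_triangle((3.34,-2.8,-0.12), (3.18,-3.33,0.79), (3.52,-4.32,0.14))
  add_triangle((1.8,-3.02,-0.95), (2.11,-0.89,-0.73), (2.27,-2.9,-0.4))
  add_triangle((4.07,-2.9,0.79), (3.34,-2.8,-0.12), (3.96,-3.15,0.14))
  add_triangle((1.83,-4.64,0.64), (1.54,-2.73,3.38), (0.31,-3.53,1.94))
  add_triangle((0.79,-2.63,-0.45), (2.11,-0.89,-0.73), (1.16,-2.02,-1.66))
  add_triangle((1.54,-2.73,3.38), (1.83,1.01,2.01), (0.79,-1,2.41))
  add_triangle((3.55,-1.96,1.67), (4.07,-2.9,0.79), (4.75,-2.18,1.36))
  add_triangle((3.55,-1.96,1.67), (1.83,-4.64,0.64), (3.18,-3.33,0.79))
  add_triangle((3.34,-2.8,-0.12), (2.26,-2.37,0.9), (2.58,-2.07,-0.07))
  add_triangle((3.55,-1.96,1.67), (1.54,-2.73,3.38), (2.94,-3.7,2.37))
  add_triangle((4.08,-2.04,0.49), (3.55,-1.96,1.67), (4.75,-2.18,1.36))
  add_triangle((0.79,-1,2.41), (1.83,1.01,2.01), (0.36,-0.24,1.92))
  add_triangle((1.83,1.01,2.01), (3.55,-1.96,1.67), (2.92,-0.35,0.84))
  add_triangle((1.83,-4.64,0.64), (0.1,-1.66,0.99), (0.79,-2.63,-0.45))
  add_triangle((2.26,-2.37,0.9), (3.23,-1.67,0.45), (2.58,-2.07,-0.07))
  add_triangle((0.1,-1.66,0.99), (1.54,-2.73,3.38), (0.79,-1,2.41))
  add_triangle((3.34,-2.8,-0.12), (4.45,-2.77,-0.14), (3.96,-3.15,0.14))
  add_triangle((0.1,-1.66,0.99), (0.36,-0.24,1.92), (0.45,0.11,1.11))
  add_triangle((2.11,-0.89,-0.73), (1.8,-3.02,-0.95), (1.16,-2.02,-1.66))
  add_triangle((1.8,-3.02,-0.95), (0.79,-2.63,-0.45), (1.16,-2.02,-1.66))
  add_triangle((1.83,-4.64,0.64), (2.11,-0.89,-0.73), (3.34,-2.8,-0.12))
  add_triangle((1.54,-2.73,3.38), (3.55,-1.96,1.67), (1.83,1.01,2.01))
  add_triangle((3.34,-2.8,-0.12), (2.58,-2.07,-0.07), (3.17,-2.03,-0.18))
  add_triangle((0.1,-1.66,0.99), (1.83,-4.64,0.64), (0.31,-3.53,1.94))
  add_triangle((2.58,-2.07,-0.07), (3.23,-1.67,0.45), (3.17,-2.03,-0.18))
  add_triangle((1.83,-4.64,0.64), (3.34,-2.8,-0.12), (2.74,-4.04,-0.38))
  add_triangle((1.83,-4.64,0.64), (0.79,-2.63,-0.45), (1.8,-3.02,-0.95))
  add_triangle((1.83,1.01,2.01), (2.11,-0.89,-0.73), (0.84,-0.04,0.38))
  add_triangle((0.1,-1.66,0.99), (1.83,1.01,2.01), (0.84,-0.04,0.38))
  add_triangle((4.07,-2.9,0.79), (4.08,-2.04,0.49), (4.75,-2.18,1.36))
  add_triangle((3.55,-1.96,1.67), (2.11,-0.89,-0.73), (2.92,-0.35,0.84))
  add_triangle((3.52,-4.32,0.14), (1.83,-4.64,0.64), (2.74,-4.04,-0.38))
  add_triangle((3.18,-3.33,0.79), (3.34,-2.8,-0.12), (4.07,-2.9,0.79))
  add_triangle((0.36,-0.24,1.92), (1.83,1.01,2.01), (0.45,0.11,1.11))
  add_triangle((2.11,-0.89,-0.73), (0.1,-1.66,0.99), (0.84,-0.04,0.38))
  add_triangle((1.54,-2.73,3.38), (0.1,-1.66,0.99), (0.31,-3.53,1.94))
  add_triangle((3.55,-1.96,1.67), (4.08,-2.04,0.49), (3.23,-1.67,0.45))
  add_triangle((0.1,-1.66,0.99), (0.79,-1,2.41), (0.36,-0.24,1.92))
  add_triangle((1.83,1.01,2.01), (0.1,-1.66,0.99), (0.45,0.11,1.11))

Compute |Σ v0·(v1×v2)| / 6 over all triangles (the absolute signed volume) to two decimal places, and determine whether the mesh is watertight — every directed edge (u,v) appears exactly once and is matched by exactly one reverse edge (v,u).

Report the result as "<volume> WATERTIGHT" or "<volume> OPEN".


27.30 OPEN

Per-triangle v0·(v1×v2)/6:
  t1: +0.3399
  t2: +0.3945
  t3: +0.7748
  t4: +1.1225
  t5: +0.8135
  t6: -0.0672
  t7: -0.3251
  t8: +2.3909
  t9: -0.9281
  t10: -0.7210
  t11: +2.7730
  t12: +1.2494
  t13: +0.2359
  t14: +1.0307
  t15: +0.5906
  t16: +0.5299
  t17: +0.0080
  t18: +3.0343
  t19: -0.9215
  t20: +0.9445
  t21: +0.6323
  t22: +1.3103
  t23: -0.0567
  t24: +2.1654
  t25: -0.2642
  t26: +0.4614
  t27: +1.4960
  t28: +0.4942
  t29: -0.5096
  t30: +0.3365
  t31: +0.1491
  t32: -0.1121
  t33: +0.8245
  t34: +0.4093
  t35: +0.7858
  t36: +4.4524
  t37: -0.0113
  t38: -0.0136
  t39: -0.1559
  t40: -1.1716
  t41: +0.6440
  t42: -0.1281
  t43: -0.4191
  t44: +0.5043
  t45: +1.1996
  t46: +0.9122
  t47: +0.6038
  t48: +0.0180
  t49: -0.4948
  t50: +0.1101
  t51: -0.0387
  t52: +0.1854
  t53: -0.2850
Σ = +27.3034 → |volume| = 27.30

Directed edges: 159 total; 9 unmatched, e.g. (4.45,-2.77,-0.14)→(4.07,-2.9,0.79) → open.
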